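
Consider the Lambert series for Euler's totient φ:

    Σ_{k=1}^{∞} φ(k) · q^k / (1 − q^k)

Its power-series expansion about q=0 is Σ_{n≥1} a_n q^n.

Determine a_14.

d|14:{14,7,2,1}  Σφ=6+6+1+1=14

a_14 = 14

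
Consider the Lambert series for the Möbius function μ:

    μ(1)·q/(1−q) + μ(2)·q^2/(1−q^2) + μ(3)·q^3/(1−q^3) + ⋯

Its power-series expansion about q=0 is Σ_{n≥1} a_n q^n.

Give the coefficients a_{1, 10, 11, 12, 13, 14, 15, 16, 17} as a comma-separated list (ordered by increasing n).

1, 0, 0, 0, 0, 0, 0, 0, 0

d|1:{1}  Σμ=1=1
d|10:{10,5,2,1}  Σμ=1+(-1)+(-1)+1=0
d|11:{11,1}  Σμ=(-1)+1=0
n=12: 12·1 6·2 4·3 3·4 2·6 1·12  μ→[0+1+0+(-1)+(-1)+1]=0
d|13:{1,13}  Σμ=1+(-1)=0
q^14  k|14↦μ(k): 1:1 2:-1 7:-1 14:1  a_14=0
n=15: 15·1 5·3 3·5 1·15  μ→[1+(-1)+(-1)+1]=0
d|16:{16,8,4,2,1}  Σμ=0+0+0+(-1)+1=0
[q^17] μ(1)=1,μ(17)=-1 ⇒ 0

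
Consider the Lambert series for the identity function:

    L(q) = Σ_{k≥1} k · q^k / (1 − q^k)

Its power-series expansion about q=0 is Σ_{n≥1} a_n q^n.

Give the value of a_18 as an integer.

[q^18] f(1)=1,f(2)=2,f(3)=3,f(6)=6,f(9)=9,f(18)=18 ⇒ 39

a_18 = 39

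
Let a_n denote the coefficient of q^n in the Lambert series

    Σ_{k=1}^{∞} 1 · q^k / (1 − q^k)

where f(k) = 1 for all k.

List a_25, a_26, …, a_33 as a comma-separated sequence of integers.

n=25: 1·25 5·5 25·1  f→[1+1+1]=3
d|26:{26,13,2,1}  Σf=1+1+1+1=4
q^27  k|27↦f(k): 1:1 3:1 9:1 27:1  a_27=4
q^28  k|28↦f(k): 28:1 14:1 7:1 4:1 2:1 1:1  a_28=6
d|29:{1,29}  Σf=1+1=2
[q^30] f(1)=1,f(2)=1,f(3)=1,f(5)=1,f(6)=1,f(10)=1,f(15)=1,f(30)=1 ⇒ 8
n=31: 31·1 1·31  f→[1+1]=2
n=32: 1·32 2·16 4·8 8·4 16·2 32·1  f→[1+1+1+1+1+1]=6
d|33:{1,3,11,33}  Σf=1+1+1+1=4

3, 4, 4, 6, 2, 8, 2, 6, 4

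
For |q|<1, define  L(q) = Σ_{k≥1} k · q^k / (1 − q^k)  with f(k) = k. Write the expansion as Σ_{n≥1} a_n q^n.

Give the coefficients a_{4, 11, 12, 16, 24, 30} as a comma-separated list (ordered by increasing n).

7, 12, 28, 31, 60, 72

[q^4] f(4)=4,f(2)=2,f(1)=1 ⇒ 7
n=11: 1·11 11·1  f→[1+11]=12
q^12  k|12↦f(k): 12:12 6:6 4:4 3:3 2:2 1:1  a_12=28
n=16: 16·1 8·2 4·4 2·8 1·16  f→[16+8+4+2+1]=31
q^24  k|24↦f(k): 24:24 12:12 8:8 6:6 4:4 3:3 2:2 1:1  a_24=60
d|30:{1,2,3,5,6,10,15,30}  Σf=1+2+3+5+6+10+15+30=72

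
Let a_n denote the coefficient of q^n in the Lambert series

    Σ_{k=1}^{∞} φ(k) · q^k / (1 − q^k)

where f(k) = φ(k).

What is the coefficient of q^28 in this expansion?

n=28: 1·28 2·14 4·7 7·4 14·2 28·1  φ→[1+1+2+6+6+12]=28

a_28 = 28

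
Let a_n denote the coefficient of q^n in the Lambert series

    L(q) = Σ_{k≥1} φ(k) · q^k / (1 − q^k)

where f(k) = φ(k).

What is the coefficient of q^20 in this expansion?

n=20: 20·1 10·2 5·4 4·5 2·10 1·20  φ→[8+4+4+2+1+1]=20

a_20 = 20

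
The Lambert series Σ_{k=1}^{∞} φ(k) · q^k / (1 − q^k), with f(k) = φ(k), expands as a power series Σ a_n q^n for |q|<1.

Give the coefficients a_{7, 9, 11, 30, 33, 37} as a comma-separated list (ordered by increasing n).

n=7: 7·1 1·7  φ→[6+1]=7
[q^9] φ(9)=6,φ(3)=2,φ(1)=1 ⇒ 9
[q^11] φ(1)=1,φ(11)=10 ⇒ 11
d|30:{1,2,3,5,6,10,15,30}  Σφ=1+1+2+4+2+4+8+8=30
n=33: 1·33 3·11 11·3 33·1  φ→[1+2+10+20]=33
q^37  k|37↦φ(k): 1:1 37:36  a_37=37

7, 9, 11, 30, 33, 37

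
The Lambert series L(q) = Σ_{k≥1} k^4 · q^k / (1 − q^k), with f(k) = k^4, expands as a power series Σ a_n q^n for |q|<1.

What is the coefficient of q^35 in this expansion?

d|35:{1,5,7,35}  Σf=1+625+2401+1500625=1503652

a_35 = 1503652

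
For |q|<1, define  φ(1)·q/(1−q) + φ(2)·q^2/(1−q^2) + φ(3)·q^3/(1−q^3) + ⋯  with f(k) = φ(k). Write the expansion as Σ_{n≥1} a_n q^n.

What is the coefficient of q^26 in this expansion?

q^26  k|26↦φ(k): 26:12 13:12 2:1 1:1  a_26=26

a_26 = 26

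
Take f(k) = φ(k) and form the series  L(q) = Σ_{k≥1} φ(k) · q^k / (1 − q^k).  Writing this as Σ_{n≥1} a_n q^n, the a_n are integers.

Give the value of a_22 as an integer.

n=22: 1·22 2·11 11·2 22·1  φ→[1+1+10+10]=22

a_22 = 22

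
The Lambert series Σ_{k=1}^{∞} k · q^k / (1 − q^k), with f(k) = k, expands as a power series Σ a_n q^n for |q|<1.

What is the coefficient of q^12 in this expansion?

a_12 = 28

n=12: 12·1 6·2 4·3 3·4 2·6 1·12  f→[12+6+4+3+2+1]=28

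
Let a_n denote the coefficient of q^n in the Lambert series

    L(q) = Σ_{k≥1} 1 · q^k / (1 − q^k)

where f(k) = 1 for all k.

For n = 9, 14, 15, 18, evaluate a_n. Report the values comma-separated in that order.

3, 4, 4, 6

q^9  k|9↦f(k): 1:1 3:1 9:1  a_9=3
q^14  k|14↦f(k): 1:1 2:1 7:1 14:1  a_14=4
q^15  k|15↦f(k): 15:1 5:1 3:1 1:1  a_15=4
d|18:{18,9,6,3,2,1}  Σf=1+1+1+1+1+1=6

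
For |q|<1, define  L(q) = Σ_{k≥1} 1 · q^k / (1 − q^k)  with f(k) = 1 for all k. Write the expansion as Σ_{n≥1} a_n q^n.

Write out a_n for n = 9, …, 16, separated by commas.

q^9  k|9↦f(k): 9:1 3:1 1:1  a_9=3
q^10  k|10↦f(k): 10:1 5:1 2:1 1:1  a_10=4
[q^11] f(11)=1,f(1)=1 ⇒ 2
q^12  k|12↦f(k): 12:1 6:1 4:1 3:1 2:1 1:1  a_12=6
d|13:{13,1}  Σf=1+1=2
d|14:{14,7,2,1}  Σf=1+1+1+1=4
[q^15] f(1)=1,f(3)=1,f(5)=1,f(15)=1 ⇒ 4
n=16: 16·1 8·2 4·4 2·8 1·16  f→[1+1+1+1+1]=5

3, 4, 2, 6, 2, 4, 4, 5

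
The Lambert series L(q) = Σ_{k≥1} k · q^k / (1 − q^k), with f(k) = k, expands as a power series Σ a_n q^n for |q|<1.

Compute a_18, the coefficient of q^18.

a_18 = 39

[q^18] f(1)=1,f(2)=2,f(3)=3,f(6)=6,f(9)=9,f(18)=18 ⇒ 39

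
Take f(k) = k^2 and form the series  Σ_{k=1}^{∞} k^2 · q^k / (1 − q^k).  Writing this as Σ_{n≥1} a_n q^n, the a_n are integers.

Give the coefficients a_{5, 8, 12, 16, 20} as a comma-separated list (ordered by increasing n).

q^5  k|5↦f(k): 1:1 5:25  a_5=26
q^8  k|8↦f(k): 1:1 2:4 4:16 8:64  a_8=85
d|12:{12,6,4,3,2,1}  Σf=144+36+16+9+4+1=210
n=16: 16·1 8·2 4·4 2·8 1·16  f→[256+64+16+4+1]=341
n=20: 1·20 2·10 4·5 5·4 10·2 20·1  f→[1+4+16+25+100+400]=546

26, 85, 210, 341, 546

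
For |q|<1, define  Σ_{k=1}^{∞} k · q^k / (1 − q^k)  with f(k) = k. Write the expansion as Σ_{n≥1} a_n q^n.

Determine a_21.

q^21  k|21↦f(k): 1:1 3:3 7:7 21:21  a_21=32

a_21 = 32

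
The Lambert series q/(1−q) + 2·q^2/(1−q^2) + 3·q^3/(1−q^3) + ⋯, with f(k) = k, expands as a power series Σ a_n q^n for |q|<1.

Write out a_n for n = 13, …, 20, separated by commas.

14, 24, 24, 31, 18, 39, 20, 42

[q^13] f(13)=13,f(1)=1 ⇒ 14
q^14  k|14↦f(k): 14:14 7:7 2:2 1:1  a_14=24
q^15  k|15↦f(k): 15:15 5:5 3:3 1:1  a_15=24
[q^16] f(16)=16,f(8)=8,f(4)=4,f(2)=2,f(1)=1 ⇒ 31
[q^17] f(1)=1,f(17)=17 ⇒ 18
n=18: 18·1 9·2 6·3 3·6 2·9 1·18  f→[18+9+6+3+2+1]=39
[q^19] f(1)=1,f(19)=19 ⇒ 20
d|20:{1,2,4,5,10,20}  Σf=1+2+4+5+10+20=42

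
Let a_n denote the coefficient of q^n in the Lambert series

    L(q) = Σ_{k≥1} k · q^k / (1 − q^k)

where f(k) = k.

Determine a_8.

a_8 = 15

q^8  k|8↦f(k): 8:8 4:4 2:2 1:1  a_8=15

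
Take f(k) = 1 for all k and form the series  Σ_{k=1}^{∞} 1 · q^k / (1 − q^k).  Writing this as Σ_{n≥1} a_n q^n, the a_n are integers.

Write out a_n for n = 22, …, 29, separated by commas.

4, 2, 8, 3, 4, 4, 6, 2

n=22: 1·22 2·11 11·2 22·1  f→[1+1+1+1]=4
n=23: 1·23 23·1  f→[1+1]=2
[q^24] f(1)=1,f(2)=1,f(3)=1,f(4)=1,f(6)=1,f(8)=1,f(12)=1,f(24)=1 ⇒ 8
d|25:{25,5,1}  Σf=1+1+1=3
n=26: 26·1 13·2 2·13 1·26  f→[1+1+1+1]=4
n=27: 27·1 9·3 3·9 1·27  f→[1+1+1+1]=4
d|28:{1,2,4,7,14,28}  Σf=1+1+1+1+1+1=6
[q^29] f(1)=1,f(29)=1 ⇒ 2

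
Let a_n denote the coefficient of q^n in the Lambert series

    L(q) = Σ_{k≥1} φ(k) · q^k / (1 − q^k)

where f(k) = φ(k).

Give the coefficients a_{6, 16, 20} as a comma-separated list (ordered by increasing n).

q^6  k|6↦φ(k): 6:2 3:2 2:1 1:1  a_6=6
[q^16] φ(16)=8,φ(8)=4,φ(4)=2,φ(2)=1,φ(1)=1 ⇒ 16
n=20: 1·20 2·10 4·5 5·4 10·2 20·1  φ→[1+1+2+4+4+8]=20

6, 16, 20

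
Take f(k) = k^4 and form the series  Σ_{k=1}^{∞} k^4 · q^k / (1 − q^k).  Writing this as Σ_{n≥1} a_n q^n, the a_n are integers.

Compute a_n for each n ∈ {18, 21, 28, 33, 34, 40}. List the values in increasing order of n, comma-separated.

n=18: 1·18 2·9 3·6 6·3 9·2 18·1  f→[1+16+81+1296+6561+104976]=112931
n=21: 1·21 3·7 7·3 21·1  f→[1+81+2401+194481]=196964
d|28:{1,2,4,7,14,28}  Σf=1+16+256+2401+38416+614656=655746
n=33: 33·1 11·3 3·11 1·33  f→[1185921+14641+81+1]=1200644
q^34  k|34↦f(k): 1:1 2:16 17:83521 34:1336336  a_34=1419874
q^40  k|40↦f(k): 1:1 2:16 4:256 5:625 8:4096 10:10000 20:160000 40:2560000  a_40=2734994

112931, 196964, 655746, 1200644, 1419874, 2734994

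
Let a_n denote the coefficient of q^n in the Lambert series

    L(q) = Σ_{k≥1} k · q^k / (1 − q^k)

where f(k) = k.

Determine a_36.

d|36:{1,2,3,4,6,9,12,18,36}  Σf=1+2+3+4+6+9+12+18+36=91

a_36 = 91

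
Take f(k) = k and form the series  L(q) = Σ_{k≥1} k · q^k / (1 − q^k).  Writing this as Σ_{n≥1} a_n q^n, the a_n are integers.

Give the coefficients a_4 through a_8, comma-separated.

n=4: 4·1 2·2 1·4  f→[4+2+1]=7
[q^5] f(5)=5,f(1)=1 ⇒ 6
q^6  k|6↦f(k): 6:6 3:3 2:2 1:1  a_6=12
d|7:{7,1}  Σf=7+1=8
q^8  k|8↦f(k): 1:1 2:2 4:4 8:8  a_8=15

7, 6, 12, 8, 15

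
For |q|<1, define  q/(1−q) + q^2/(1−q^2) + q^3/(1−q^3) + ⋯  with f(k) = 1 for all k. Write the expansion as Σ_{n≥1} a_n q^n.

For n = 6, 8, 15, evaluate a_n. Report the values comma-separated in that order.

4, 4, 4

d|6:{6,3,2,1}  Σf=1+1+1+1=4
n=8: 1·8 2·4 4·2 8·1  f→[1+1+1+1]=4
q^15  k|15↦f(k): 1:1 3:1 5:1 15:1  a_15=4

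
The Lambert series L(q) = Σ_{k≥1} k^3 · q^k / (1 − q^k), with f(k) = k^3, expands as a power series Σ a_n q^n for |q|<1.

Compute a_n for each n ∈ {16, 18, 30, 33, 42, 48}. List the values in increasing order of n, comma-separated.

n=16: 16·1 8·2 4·4 2·8 1·16  f→[4096+512+64+8+1]=4681
n=18: 18·1 9·2 6·3 3·6 2·9 1·18  f→[5832+729+216+27+8+1]=6813
n=30: 1·30 2·15 3·10 5·6 6·5 10·3 15·2 30·1  f→[1+8+27+125+216+1000+3375+27000]=31752
d|33:{33,11,3,1}  Σf=35937+1331+27+1=37296
d|42:{42,21,14,7,6,3,2,1}  Σf=74088+9261+2744+343+216+27+8+1=86688
q^48  k|48↦f(k): 1:1 2:8 3:27 4:64 6:216 8:512 12:1728 16:4096 24:13824 48:110592  a_48=131068

4681, 6813, 31752, 37296, 86688, 131068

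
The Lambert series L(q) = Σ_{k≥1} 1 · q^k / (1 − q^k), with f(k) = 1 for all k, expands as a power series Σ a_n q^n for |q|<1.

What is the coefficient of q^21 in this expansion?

a_21 = 4

[q^21] f(21)=1,f(7)=1,f(3)=1,f(1)=1 ⇒ 4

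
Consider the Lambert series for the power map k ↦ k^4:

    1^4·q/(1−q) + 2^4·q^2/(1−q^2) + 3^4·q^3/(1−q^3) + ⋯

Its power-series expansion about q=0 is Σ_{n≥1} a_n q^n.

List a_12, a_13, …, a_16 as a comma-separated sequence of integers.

22386, 28562, 40834, 51332, 69905

[q^12] f(12)=20736,f(6)=1296,f(4)=256,f(3)=81,f(2)=16,f(1)=1 ⇒ 22386
[q^13] f(1)=1,f(13)=28561 ⇒ 28562
[q^14] f(1)=1,f(2)=16,f(7)=2401,f(14)=38416 ⇒ 40834
n=15: 15·1 5·3 3·5 1·15  f→[50625+625+81+1]=51332
d|16:{16,8,4,2,1}  Σf=65536+4096+256+16+1=69905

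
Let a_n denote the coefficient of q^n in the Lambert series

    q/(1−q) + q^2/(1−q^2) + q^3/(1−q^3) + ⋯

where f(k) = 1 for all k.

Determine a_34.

a_34 = 4

n=34: 34·1 17·2 2·17 1·34  f→[1+1+1+1]=4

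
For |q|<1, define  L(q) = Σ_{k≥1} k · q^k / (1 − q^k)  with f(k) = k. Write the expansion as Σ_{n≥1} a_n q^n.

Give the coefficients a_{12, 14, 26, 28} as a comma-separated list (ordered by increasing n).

[q^12] f(1)=1,f(2)=2,f(3)=3,f(4)=4,f(6)=6,f(12)=12 ⇒ 28
n=14: 14·1 7·2 2·7 1·14  f→[14+7+2+1]=24
n=26: 26·1 13·2 2·13 1·26  f→[26+13+2+1]=42
[q^28] f(28)=28,f(14)=14,f(7)=7,f(4)=4,f(2)=2,f(1)=1 ⇒ 56

28, 24, 42, 56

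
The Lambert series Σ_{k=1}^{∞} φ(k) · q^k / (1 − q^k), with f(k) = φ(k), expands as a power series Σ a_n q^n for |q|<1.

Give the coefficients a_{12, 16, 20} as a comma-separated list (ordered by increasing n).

d|12:{12,6,4,3,2,1}  Σφ=4+2+2+2+1+1=12
[q^16] φ(1)=1,φ(2)=1,φ(4)=2,φ(8)=4,φ(16)=8 ⇒ 16
q^20  k|20↦φ(k): 1:1 2:1 4:2 5:4 10:4 20:8  a_20=20

12, 16, 20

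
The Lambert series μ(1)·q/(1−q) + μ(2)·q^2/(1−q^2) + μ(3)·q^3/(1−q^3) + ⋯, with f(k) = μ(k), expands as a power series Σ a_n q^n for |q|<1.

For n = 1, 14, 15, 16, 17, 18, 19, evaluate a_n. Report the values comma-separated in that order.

1, 0, 0, 0, 0, 0, 0

q^1  k|1↦μ(k): 1:1  a_1=1
d|14:{14,7,2,1}  Σμ=1+(-1)+(-1)+1=0
[q^15] μ(15)=1,μ(5)=-1,μ(3)=-1,μ(1)=1 ⇒ 0
n=16: 16·1 8·2 4·4 2·8 1·16  μ→[0+0+0+(-1)+1]=0
q^17  k|17↦μ(k): 17:-1 1:1  a_17=0
n=18: 18·1 9·2 6·3 3·6 2·9 1·18  μ→[0+0+1+(-1)+(-1)+1]=0
n=19: 19·1 1·19  μ→[(-1)+1]=0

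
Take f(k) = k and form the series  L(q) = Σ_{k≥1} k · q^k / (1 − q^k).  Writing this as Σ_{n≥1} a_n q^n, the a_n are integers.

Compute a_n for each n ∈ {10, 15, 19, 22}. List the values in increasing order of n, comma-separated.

n=10: 1·10 2·5 5·2 10·1  f→[1+2+5+10]=18
n=15: 1·15 3·5 5·3 15·1  f→[1+3+5+15]=24
n=19: 1·19 19·1  f→[1+19]=20
d|22:{22,11,2,1}  Σf=22+11+2+1=36

18, 24, 20, 36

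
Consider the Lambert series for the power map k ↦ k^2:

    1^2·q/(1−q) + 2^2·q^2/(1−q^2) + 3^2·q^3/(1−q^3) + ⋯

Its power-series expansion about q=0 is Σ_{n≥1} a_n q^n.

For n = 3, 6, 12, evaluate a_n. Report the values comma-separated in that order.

10, 50, 210

[q^3] f(1)=1,f(3)=9 ⇒ 10
[q^6] f(6)=36,f(3)=9,f(2)=4,f(1)=1 ⇒ 50
n=12: 12·1 6·2 4·3 3·4 2·6 1·12  f→[144+36+16+9+4+1]=210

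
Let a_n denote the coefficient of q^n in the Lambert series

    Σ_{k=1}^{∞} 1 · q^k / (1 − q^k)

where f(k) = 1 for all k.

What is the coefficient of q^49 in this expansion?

a_49 = 3

d|49:{49,7,1}  Σf=1+1+1=3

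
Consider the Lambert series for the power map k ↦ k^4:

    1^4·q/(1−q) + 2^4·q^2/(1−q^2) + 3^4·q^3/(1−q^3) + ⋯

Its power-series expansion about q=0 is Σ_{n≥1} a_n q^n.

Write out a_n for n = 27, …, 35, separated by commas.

[q^27] f(27)=531441,f(9)=6561,f(3)=81,f(1)=1 ⇒ 538084
d|28:{1,2,4,7,14,28}  Σf=1+16+256+2401+38416+614656=655746
q^29  k|29↦f(k): 29:707281 1:1  a_29=707282
d|30:{30,15,10,6,5,3,2,1}  Σf=810000+50625+10000+1296+625+81+16+1=872644
[q^31] f(1)=1,f(31)=923521 ⇒ 923522
q^32  k|32↦f(k): 32:1048576 16:65536 8:4096 4:256 2:16 1:1  a_32=1118481
[q^33] f(33)=1185921,f(11)=14641,f(3)=81,f(1)=1 ⇒ 1200644
n=34: 1·34 2·17 17·2 34·1  f→[1+16+83521+1336336]=1419874
q^35  k|35↦f(k): 1:1 5:625 7:2401 35:1500625  a_35=1503652

538084, 655746, 707282, 872644, 923522, 1118481, 1200644, 1419874, 1503652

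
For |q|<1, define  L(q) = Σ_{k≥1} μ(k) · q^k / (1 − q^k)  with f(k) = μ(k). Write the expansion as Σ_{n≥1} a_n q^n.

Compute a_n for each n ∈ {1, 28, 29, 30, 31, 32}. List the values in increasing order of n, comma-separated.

1, 0, 0, 0, 0, 0

d|1:{1}  Σμ=1=1
q^28  k|28↦μ(k): 28:0 14:1 7:-1 4:0 2:-1 1:1  a_28=0
[q^29] μ(29)=-1,μ(1)=1 ⇒ 0
d|30:{1,2,3,5,6,10,15,30}  Σμ=1+(-1)+(-1)+(-1)+1+1+1+(-1)=0
n=31: 1·31 31·1  μ→[1+(-1)]=0
n=32: 32·1 16·2 8·4 4·8 2·16 1·32  μ→[0+0+0+0+(-1)+1]=0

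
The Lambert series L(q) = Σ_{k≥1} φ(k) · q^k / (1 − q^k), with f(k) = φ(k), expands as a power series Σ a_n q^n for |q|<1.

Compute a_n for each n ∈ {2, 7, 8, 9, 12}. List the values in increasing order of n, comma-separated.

[q^2] φ(1)=1,φ(2)=1 ⇒ 2
[q^7] φ(1)=1,φ(7)=6 ⇒ 7
d|8:{8,4,2,1}  Σφ=4+2+1+1=8
q^9  k|9↦φ(k): 9:6 3:2 1:1  a_9=9
d|12:{12,6,4,3,2,1}  Σφ=4+2+2+2+1+1=12

2, 7, 8, 9, 12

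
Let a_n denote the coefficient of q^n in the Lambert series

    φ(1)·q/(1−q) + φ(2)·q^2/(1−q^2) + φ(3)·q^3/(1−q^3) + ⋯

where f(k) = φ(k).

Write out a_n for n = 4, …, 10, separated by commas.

n=4: 4·1 2·2 1·4  φ→[2+1+1]=4
[q^5] φ(1)=1,φ(5)=4 ⇒ 5
d|6:{6,3,2,1}  Σφ=2+2+1+1=6
q^7  k|7↦φ(k): 1:1 7:6  a_7=7
d|8:{8,4,2,1}  Σφ=4+2+1+1=8
n=9: 9·1 3·3 1·9  φ→[6+2+1]=9
d|10:{1,2,5,10}  Σφ=1+1+4+4=10

4, 5, 6, 7, 8, 9, 10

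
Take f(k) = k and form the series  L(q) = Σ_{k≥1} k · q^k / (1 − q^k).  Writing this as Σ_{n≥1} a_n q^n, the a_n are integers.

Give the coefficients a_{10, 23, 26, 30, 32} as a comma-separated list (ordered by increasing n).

d|10:{10,5,2,1}  Σf=10+5+2+1=18
d|23:{23,1}  Σf=23+1=24
n=26: 1·26 2·13 13·2 26·1  f→[1+2+13+26]=42
[q^30] f(1)=1,f(2)=2,f(3)=3,f(5)=5,f(6)=6,f(10)=10,f(15)=15,f(30)=30 ⇒ 72
d|32:{32,16,8,4,2,1}  Σf=32+16+8+4+2+1=63

18, 24, 42, 72, 63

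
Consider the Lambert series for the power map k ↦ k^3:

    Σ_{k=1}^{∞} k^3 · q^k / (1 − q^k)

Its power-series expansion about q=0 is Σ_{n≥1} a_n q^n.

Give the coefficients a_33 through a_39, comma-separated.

37296, 44226, 43344, 55261, 50654, 61740, 61544

n=33: 1·33 3·11 11·3 33·1  f→[1+27+1331+35937]=37296
[q^34] f(1)=1,f(2)=8,f(17)=4913,f(34)=39304 ⇒ 44226
n=35: 1·35 5·7 7·5 35·1  f→[1+125+343+42875]=43344
[q^36] f(36)=46656,f(18)=5832,f(12)=1728,f(9)=729,f(6)=216,f(4)=64,f(3)=27,f(2)=8,f(1)=1 ⇒ 55261
q^37  k|37↦f(k): 37:50653 1:1  a_37=50654
[q^38] f(1)=1,f(2)=8,f(19)=6859,f(38)=54872 ⇒ 61740
d|39:{39,13,3,1}  Σf=59319+2197+27+1=61544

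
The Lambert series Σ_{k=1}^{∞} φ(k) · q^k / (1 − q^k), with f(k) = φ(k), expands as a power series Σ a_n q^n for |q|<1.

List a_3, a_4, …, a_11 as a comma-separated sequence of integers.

d|3:{3,1}  Σφ=2+1=3
d|4:{1,2,4}  Σφ=1+1+2=4
d|5:{1,5}  Σφ=1+4=5
[q^6] φ(1)=1,φ(2)=1,φ(3)=2,φ(6)=2 ⇒ 6
q^7  k|7↦φ(k): 1:1 7:6  a_7=7
[q^8] φ(8)=4,φ(4)=2,φ(2)=1,φ(1)=1 ⇒ 8
d|9:{9,3,1}  Σφ=6+2+1=9
d|10:{1,2,5,10}  Σφ=1+1+4+4=10
d|11:{11,1}  Σφ=10+1=11

3, 4, 5, 6, 7, 8, 9, 10, 11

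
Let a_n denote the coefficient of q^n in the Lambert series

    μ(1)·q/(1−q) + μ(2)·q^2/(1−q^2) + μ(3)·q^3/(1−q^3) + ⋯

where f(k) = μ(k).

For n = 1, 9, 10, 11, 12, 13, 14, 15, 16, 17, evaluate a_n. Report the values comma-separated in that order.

[q^1] μ(1)=1 ⇒ 1
[q^9] μ(1)=1,μ(3)=-1,μ(9)=0 ⇒ 0
[q^10] μ(10)=1,μ(5)=-1,μ(2)=-1,μ(1)=1 ⇒ 0
d|11:{11,1}  Σμ=(-1)+1=0
d|12:{1,2,3,4,6,12}  Σμ=1+(-1)+(-1)+0+1+0=0
q^13  k|13↦μ(k): 1:1 13:-1  a_13=0
[q^14] μ(14)=1,μ(7)=-1,μ(2)=-1,μ(1)=1 ⇒ 0
q^15  k|15↦μ(k): 15:1 5:-1 3:-1 1:1  a_15=0
q^16  k|16↦μ(k): 16:0 8:0 4:0 2:-1 1:1  a_16=0
q^17  k|17↦μ(k): 1:1 17:-1  a_17=0

1, 0, 0, 0, 0, 0, 0, 0, 0, 0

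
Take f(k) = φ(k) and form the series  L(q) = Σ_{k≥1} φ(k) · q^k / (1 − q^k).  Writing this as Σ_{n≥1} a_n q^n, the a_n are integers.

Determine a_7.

[q^7] φ(7)=6,φ(1)=1 ⇒ 7

a_7 = 7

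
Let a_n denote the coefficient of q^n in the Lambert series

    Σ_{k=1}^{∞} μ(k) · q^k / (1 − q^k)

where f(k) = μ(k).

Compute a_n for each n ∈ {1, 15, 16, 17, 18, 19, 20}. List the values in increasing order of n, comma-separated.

n=1: 1·1  μ→[1]=1
d|15:{1,3,5,15}  Σμ=1+(-1)+(-1)+1=0
[q^16] μ(1)=1,μ(2)=-1,μ(4)=0,μ(8)=0,μ(16)=0 ⇒ 0
q^17  k|17↦μ(k): 1:1 17:-1  a_17=0
[q^18] μ(1)=1,μ(2)=-1,μ(3)=-1,μ(6)=1,μ(9)=0,μ(18)=0 ⇒ 0
n=19: 1·19 19·1  μ→[1+(-1)]=0
[q^20] μ(20)=0,μ(10)=1,μ(5)=-1,μ(4)=0,μ(2)=-1,μ(1)=1 ⇒ 0

1, 0, 0, 0, 0, 0, 0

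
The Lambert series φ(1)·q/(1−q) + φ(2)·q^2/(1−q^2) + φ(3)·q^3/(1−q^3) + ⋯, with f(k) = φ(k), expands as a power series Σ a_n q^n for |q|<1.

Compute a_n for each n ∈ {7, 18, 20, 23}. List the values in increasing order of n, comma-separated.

[q^7] φ(1)=1,φ(7)=6 ⇒ 7
n=18: 18·1 9·2 6·3 3·6 2·9 1·18  φ→[6+6+2+2+1+1]=18
[q^20] φ(20)=8,φ(10)=4,φ(5)=4,φ(4)=2,φ(2)=1,φ(1)=1 ⇒ 20
[q^23] φ(1)=1,φ(23)=22 ⇒ 23

7, 18, 20, 23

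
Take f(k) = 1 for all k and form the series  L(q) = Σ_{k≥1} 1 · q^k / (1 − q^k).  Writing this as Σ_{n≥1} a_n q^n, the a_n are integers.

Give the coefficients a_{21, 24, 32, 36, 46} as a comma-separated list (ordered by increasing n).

4, 8, 6, 9, 4

n=21: 1·21 3·7 7·3 21·1  f→[1+1+1+1]=4
q^24  k|24↦f(k): 1:1 2:1 3:1 4:1 6:1 8:1 12:1 24:1  a_24=8
d|32:{1,2,4,8,16,32}  Σf=1+1+1+1+1+1=6
n=36: 36·1 18·2 12·3 9·4 6·6 4·9 3·12 2·18 1·36  f→[1+1+1+1+1+1+1+1+1]=9
q^46  k|46↦f(k): 1:1 2:1 23:1 46:1  a_46=4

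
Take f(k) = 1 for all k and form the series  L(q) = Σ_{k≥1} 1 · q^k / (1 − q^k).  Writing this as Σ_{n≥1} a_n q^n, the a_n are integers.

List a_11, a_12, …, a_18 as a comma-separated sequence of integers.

[q^11] f(1)=1,f(11)=1 ⇒ 2
d|12:{12,6,4,3,2,1}  Σf=1+1+1+1+1+1=6
[q^13] f(1)=1,f(13)=1 ⇒ 2
d|14:{14,7,2,1}  Σf=1+1+1+1=4
q^15  k|15↦f(k): 1:1 3:1 5:1 15:1  a_15=4
[q^16] f(1)=1,f(2)=1,f(4)=1,f(8)=1,f(16)=1 ⇒ 5
[q^17] f(17)=1,f(1)=1 ⇒ 2
n=18: 1·18 2·9 3·6 6·3 9·2 18·1  f→[1+1+1+1+1+1]=6

2, 6, 2, 4, 4, 5, 2, 6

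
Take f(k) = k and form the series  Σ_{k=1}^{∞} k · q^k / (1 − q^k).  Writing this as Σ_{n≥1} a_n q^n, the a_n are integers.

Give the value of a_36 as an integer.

a_36 = 91

[q^36] f(1)=1,f(2)=2,f(3)=3,f(4)=4,f(6)=6,f(9)=9,f(12)=12,f(18)=18,f(36)=36 ⇒ 91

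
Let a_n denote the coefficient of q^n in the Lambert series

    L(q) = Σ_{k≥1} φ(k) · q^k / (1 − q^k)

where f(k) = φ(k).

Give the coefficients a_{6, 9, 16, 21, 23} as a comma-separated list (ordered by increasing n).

d|6:{6,3,2,1}  Σφ=2+2+1+1=6
d|9:{1,3,9}  Σφ=1+2+6=9
d|16:{1,2,4,8,16}  Σφ=1+1+2+4+8=16
q^21  k|21↦φ(k): 21:12 7:6 3:2 1:1  a_21=21
[q^23] φ(23)=22,φ(1)=1 ⇒ 23

6, 9, 16, 21, 23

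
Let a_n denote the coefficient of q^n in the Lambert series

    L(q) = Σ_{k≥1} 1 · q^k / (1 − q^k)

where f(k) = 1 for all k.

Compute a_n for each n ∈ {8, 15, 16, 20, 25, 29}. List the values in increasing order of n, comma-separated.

4, 4, 5, 6, 3, 2

n=8: 8·1 4·2 2·4 1·8  f→[1+1+1+1]=4
d|15:{1,3,5,15}  Σf=1+1+1+1=4
n=16: 16·1 8·2 4·4 2·8 1·16  f→[1+1+1+1+1]=5
q^20  k|20↦f(k): 1:1 2:1 4:1 5:1 10:1 20:1  a_20=6
d|25:{1,5,25}  Σf=1+1+1=3
n=29: 29·1 1·29  f→[1+1]=2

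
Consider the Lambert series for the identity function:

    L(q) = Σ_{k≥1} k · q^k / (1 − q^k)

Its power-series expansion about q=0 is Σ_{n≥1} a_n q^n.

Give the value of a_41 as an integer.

a_41 = 42

[q^41] f(1)=1,f(41)=41 ⇒ 42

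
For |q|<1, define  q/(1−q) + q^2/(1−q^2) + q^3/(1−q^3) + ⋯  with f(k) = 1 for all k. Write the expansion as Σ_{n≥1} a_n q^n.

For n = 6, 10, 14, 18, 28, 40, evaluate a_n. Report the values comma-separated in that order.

4, 4, 4, 6, 6, 8

d|6:{1,2,3,6}  Σf=1+1+1+1=4
d|10:{1,2,5,10}  Σf=1+1+1+1=4
[q^14] f(14)=1,f(7)=1,f(2)=1,f(1)=1 ⇒ 4
d|18:{18,9,6,3,2,1}  Σf=1+1+1+1+1+1=6
q^28  k|28↦f(k): 1:1 2:1 4:1 7:1 14:1 28:1  a_28=6
q^40  k|40↦f(k): 40:1 20:1 10:1 8:1 5:1 4:1 2:1 1:1  a_40=8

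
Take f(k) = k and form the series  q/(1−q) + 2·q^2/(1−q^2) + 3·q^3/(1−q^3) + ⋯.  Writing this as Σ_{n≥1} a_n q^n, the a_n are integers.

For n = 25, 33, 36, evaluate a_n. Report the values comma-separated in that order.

31, 48, 91

n=25: 1·25 5·5 25·1  f→[1+5+25]=31
q^33  k|33↦f(k): 33:33 11:11 3:3 1:1  a_33=48
q^36  k|36↦f(k): 1:1 2:2 3:3 4:4 6:6 9:9 12:12 18:18 36:36  a_36=91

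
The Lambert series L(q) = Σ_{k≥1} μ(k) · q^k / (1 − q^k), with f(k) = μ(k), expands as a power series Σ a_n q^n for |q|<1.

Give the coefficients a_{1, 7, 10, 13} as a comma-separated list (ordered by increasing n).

q^1  k|1↦μ(k): 1:1  a_1=1
d|7:{1,7}  Σμ=1+(-1)=0
q^10  k|10↦μ(k): 10:1 5:-1 2:-1 1:1  a_10=0
q^13  k|13↦μ(k): 13:-1 1:1  a_13=0

1, 0, 0, 0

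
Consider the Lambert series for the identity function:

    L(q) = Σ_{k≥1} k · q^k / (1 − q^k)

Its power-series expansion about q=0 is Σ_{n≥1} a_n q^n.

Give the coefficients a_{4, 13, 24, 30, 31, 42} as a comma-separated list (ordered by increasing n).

7, 14, 60, 72, 32, 96

q^4  k|4↦f(k): 1:1 2:2 4:4  a_4=7
q^13  k|13↦f(k): 13:13 1:1  a_13=14
[q^24] f(24)=24,f(12)=12,f(8)=8,f(6)=6,f(4)=4,f(3)=3,f(2)=2,f(1)=1 ⇒ 60
d|30:{1,2,3,5,6,10,15,30}  Σf=1+2+3+5+6+10+15+30=72
n=31: 31·1 1·31  f→[31+1]=32
q^42  k|42↦f(k): 1:1 2:2 3:3 6:6 7:7 14:14 21:21 42:42  a_42=96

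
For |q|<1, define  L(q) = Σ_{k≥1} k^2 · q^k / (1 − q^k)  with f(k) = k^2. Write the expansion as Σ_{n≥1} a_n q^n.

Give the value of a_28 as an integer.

q^28  k|28↦f(k): 1:1 2:4 4:16 7:49 14:196 28:784  a_28=1050

a_28 = 1050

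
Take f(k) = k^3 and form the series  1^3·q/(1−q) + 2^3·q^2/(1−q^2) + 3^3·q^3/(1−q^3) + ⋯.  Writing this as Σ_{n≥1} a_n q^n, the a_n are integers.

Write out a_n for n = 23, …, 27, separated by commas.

12168, 16380, 15751, 19782, 20440

d|23:{1,23}  Σf=1+12167=12168
n=24: 1·24 2·12 3·8 4·6 6·4 8·3 12·2 24·1  f→[1+8+27+64+216+512+1728+13824]=16380
n=25: 1·25 5·5 25·1  f→[1+125+15625]=15751
d|26:{26,13,2,1}  Σf=17576+2197+8+1=19782
q^27  k|27↦f(k): 1:1 3:27 9:729 27:19683  a_27=20440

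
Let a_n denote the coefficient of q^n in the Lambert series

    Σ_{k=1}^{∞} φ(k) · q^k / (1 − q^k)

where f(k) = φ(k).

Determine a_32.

[q^32] φ(1)=1,φ(2)=1,φ(4)=2,φ(8)=4,φ(16)=8,φ(32)=16 ⇒ 32

a_32 = 32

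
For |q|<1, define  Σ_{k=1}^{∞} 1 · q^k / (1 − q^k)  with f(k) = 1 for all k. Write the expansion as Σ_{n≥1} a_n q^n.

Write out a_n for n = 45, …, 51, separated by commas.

d|45:{45,15,9,5,3,1}  Σf=1+1+1+1+1+1=6
q^46  k|46↦f(k): 46:1 23:1 2:1 1:1  a_46=4
q^47  k|47↦f(k): 1:1 47:1  a_47=2
n=48: 1·48 2·24 3·16 4·12 6·8 8·6 12·4 16·3 24·2 48·1  f→[1+1+1+1+1+1+1+1+1+1]=10
d|49:{49,7,1}  Σf=1+1+1=3
n=50: 50·1 25·2 10·5 5·10 2·25 1·50  f→[1+1+1+1+1+1]=6
n=51: 1·51 3·17 17·3 51·1  f→[1+1+1+1]=4

6, 4, 2, 10, 3, 6, 4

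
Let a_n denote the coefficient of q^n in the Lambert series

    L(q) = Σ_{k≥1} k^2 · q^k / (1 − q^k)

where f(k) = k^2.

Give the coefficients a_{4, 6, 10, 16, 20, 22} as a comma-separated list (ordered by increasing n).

[q^4] f(4)=16,f(2)=4,f(1)=1 ⇒ 21
d|6:{6,3,2,1}  Σf=36+9+4+1=50
q^10  k|10↦f(k): 10:100 5:25 2:4 1:1  a_10=130
[q^16] f(16)=256,f(8)=64,f(4)=16,f(2)=4,f(1)=1 ⇒ 341
n=20: 20·1 10·2 5·4 4·5 2·10 1·20  f→[400+100+25+16+4+1]=546
d|22:{22,11,2,1}  Σf=484+121+4+1=610

21, 50, 130, 341, 546, 610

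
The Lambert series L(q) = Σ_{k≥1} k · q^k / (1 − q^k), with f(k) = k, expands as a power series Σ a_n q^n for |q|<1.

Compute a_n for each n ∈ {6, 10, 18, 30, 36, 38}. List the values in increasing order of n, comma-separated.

12, 18, 39, 72, 91, 60

q^6  k|6↦f(k): 6:6 3:3 2:2 1:1  a_6=12
d|10:{1,2,5,10}  Σf=1+2+5+10=18
n=18: 18·1 9·2 6·3 3·6 2·9 1·18  f→[18+9+6+3+2+1]=39
[q^30] f(30)=30,f(15)=15,f(10)=10,f(6)=6,f(5)=5,f(3)=3,f(2)=2,f(1)=1 ⇒ 72
[q^36] f(36)=36,f(18)=18,f(12)=12,f(9)=9,f(6)=6,f(4)=4,f(3)=3,f(2)=2,f(1)=1 ⇒ 91
d|38:{1,2,19,38}  Σf=1+2+19+38=60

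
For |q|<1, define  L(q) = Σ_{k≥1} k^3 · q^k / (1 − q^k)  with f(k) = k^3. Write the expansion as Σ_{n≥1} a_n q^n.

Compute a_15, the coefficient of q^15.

a_15 = 3528

d|15:{1,3,5,15}  Σf=1+27+125+3375=3528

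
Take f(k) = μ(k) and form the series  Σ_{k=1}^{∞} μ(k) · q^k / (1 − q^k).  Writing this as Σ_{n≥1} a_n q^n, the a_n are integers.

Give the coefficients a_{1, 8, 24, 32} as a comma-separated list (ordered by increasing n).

[q^1] μ(1)=1 ⇒ 1
[q^8] μ(8)=0,μ(4)=0,μ(2)=-1,μ(1)=1 ⇒ 0
q^24  k|24↦μ(k): 1:1 2:-1 3:-1 4:0 6:1 8:0 12:0 24:0  a_24=0
[q^32] μ(1)=1,μ(2)=-1,μ(4)=0,μ(8)=0,μ(16)=0,μ(32)=0 ⇒ 0

1, 0, 0, 0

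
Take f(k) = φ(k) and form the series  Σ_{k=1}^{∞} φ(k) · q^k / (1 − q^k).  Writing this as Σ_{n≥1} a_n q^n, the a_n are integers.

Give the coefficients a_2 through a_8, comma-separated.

[q^2] φ(2)=1,φ(1)=1 ⇒ 2
q^3  k|3↦φ(k): 3:2 1:1  a_3=3
n=4: 1·4 2·2 4·1  φ→[1+1+2]=4
[q^5] φ(5)=4,φ(1)=1 ⇒ 5
q^6  k|6↦φ(k): 1:1 2:1 3:2 6:2  a_6=6
q^7  k|7↦φ(k): 1:1 7:6  a_7=7
[q^8] φ(8)=4,φ(4)=2,φ(2)=1,φ(1)=1 ⇒ 8

2, 3, 4, 5, 6, 7, 8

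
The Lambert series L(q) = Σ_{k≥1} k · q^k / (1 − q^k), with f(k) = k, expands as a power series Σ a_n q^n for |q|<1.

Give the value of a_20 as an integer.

a_20 = 42

d|20:{1,2,4,5,10,20}  Σf=1+2+4+5+10+20=42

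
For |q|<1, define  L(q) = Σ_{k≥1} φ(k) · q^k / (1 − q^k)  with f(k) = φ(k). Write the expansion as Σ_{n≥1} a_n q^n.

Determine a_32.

q^32  k|32↦φ(k): 32:16 16:8 8:4 4:2 2:1 1:1  a_32=32

a_32 = 32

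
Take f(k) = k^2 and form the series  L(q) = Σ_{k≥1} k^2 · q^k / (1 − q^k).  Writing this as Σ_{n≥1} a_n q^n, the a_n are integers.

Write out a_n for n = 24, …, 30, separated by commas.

850, 651, 850, 820, 1050, 842, 1300

n=24: 1·24 2·12 3·8 4·6 6·4 8·3 12·2 24·1  f→[1+4+9+16+36+64+144+576]=850
n=25: 1·25 5·5 25·1  f→[1+25+625]=651
q^26  k|26↦f(k): 26:676 13:169 2:4 1:1  a_26=850
[q^27] f(1)=1,f(3)=9,f(9)=81,f(27)=729 ⇒ 820
d|28:{1,2,4,7,14,28}  Σf=1+4+16+49+196+784=1050
d|29:{29,1}  Σf=841+1=842
n=30: 30·1 15·2 10·3 6·5 5·6 3·10 2·15 1·30  f→[900+225+100+36+25+9+4+1]=1300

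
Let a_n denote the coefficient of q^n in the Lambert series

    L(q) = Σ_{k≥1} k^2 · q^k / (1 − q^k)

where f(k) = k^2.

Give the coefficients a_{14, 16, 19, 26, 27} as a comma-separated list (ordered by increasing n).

250, 341, 362, 850, 820

n=14: 1·14 2·7 7·2 14·1  f→[1+4+49+196]=250
d|16:{1,2,4,8,16}  Σf=1+4+16+64+256=341
[q^19] f(1)=1,f(19)=361 ⇒ 362
d|26:{1,2,13,26}  Σf=1+4+169+676=850
q^27  k|27↦f(k): 27:729 9:81 3:9 1:1  a_27=820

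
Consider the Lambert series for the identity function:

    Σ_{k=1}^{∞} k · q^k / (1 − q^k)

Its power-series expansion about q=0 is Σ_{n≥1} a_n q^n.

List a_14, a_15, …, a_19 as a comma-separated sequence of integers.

24, 24, 31, 18, 39, 20

n=14: 14·1 7·2 2·7 1·14  f→[14+7+2+1]=24
d|15:{15,5,3,1}  Σf=15+5+3+1=24
q^16  k|16↦f(k): 16:16 8:8 4:4 2:2 1:1  a_16=31
d|17:{17,1}  Σf=17+1=18
d|18:{1,2,3,6,9,18}  Σf=1+2+3+6+9+18=39
[q^19] f(19)=19,f(1)=1 ⇒ 20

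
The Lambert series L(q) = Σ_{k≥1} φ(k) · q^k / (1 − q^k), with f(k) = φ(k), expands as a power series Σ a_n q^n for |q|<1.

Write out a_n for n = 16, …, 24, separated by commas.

n=16: 16·1 8·2 4·4 2·8 1·16  φ→[8+4+2+1+1]=16
n=17: 1·17 17·1  φ→[1+16]=17
d|18:{1,2,3,6,9,18}  Σφ=1+1+2+2+6+6=18
n=19: 1·19 19·1  φ→[1+18]=19
n=20: 1·20 2·10 4·5 5·4 10·2 20·1  φ→[1+1+2+4+4+8]=20
d|21:{21,7,3,1}  Σφ=12+6+2+1=21
[q^22] φ(22)=10,φ(11)=10,φ(2)=1,φ(1)=1 ⇒ 22
[q^23] φ(1)=1,φ(23)=22 ⇒ 23
[q^24] φ(24)=8,φ(12)=4,φ(8)=4,φ(6)=2,φ(4)=2,φ(3)=2,φ(2)=1,φ(1)=1 ⇒ 24

16, 17, 18, 19, 20, 21, 22, 23, 24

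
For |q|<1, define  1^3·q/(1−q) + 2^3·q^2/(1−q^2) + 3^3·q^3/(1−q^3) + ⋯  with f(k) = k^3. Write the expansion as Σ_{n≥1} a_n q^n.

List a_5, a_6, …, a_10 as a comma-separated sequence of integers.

q^5  k|5↦f(k): 5:125 1:1  a_5=126
d|6:{1,2,3,6}  Σf=1+8+27+216=252
q^7  k|7↦f(k): 1:1 7:343  a_7=344
n=8: 8·1 4·2 2·4 1·8  f→[512+64+8+1]=585
d|9:{9,3,1}  Σf=729+27+1=757
[q^10] f(1)=1,f(2)=8,f(5)=125,f(10)=1000 ⇒ 1134

126, 252, 344, 585, 757, 1134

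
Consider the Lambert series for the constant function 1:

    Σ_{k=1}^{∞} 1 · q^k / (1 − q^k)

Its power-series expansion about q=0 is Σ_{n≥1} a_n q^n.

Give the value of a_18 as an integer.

a_18 = 6

[q^18] f(18)=1,f(9)=1,f(6)=1,f(3)=1,f(2)=1,f(1)=1 ⇒ 6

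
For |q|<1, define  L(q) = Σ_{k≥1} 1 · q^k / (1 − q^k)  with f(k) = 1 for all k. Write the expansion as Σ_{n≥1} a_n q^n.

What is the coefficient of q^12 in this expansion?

q^12  k|12↦f(k): 12:1 6:1 4:1 3:1 2:1 1:1  a_12=6

a_12 = 6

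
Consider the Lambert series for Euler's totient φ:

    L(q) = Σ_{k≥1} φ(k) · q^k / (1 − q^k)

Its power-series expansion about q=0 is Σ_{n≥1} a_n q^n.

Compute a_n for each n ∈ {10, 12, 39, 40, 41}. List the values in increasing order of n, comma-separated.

[q^10] φ(10)=4,φ(5)=4,φ(2)=1,φ(1)=1 ⇒ 10
d|12:{12,6,4,3,2,1}  Σφ=4+2+2+2+1+1=12
[q^39] φ(39)=24,φ(13)=12,φ(3)=2,φ(1)=1 ⇒ 39
q^40  k|40↦φ(k): 40:16 20:8 10:4 8:4 5:4 4:2 2:1 1:1  a_40=40
d|41:{1,41}  Σφ=1+40=41

10, 12, 39, 40, 41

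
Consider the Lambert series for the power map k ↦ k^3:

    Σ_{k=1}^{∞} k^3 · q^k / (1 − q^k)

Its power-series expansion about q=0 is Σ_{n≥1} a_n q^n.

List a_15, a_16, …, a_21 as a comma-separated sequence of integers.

3528, 4681, 4914, 6813, 6860, 9198, 9632

n=15: 1·15 3·5 5·3 15·1  f→[1+27+125+3375]=3528
d|16:{16,8,4,2,1}  Σf=4096+512+64+8+1=4681
d|17:{17,1}  Σf=4913+1=4914
[q^18] f(18)=5832,f(9)=729,f(6)=216,f(3)=27,f(2)=8,f(1)=1 ⇒ 6813
d|19:{19,1}  Σf=6859+1=6860
d|20:{20,10,5,4,2,1}  Σf=8000+1000+125+64+8+1=9198
q^21  k|21↦f(k): 21:9261 7:343 3:27 1:1  a_21=9632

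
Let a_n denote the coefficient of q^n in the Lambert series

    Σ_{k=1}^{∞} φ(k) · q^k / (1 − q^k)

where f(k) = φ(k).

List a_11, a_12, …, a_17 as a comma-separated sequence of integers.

d|11:{11,1}  Σφ=10+1=11
d|12:{1,2,3,4,6,12}  Σφ=1+1+2+2+2+4=12
n=13: 1·13 13·1  φ→[1+12]=13
n=14: 1·14 2·7 7·2 14·1  φ→[1+1+6+6]=14
d|15:{1,3,5,15}  Σφ=1+2+4+8=15
q^16  k|16↦φ(k): 1:1 2:1 4:2 8:4 16:8  a_16=16
d|17:{1,17}  Σφ=1+16=17

11, 12, 13, 14, 15, 16, 17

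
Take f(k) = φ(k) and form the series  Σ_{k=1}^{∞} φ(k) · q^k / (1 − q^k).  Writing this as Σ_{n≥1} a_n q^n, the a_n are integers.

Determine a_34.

n=34: 34·1 17·2 2·17 1·34  φ→[16+16+1+1]=34

a_34 = 34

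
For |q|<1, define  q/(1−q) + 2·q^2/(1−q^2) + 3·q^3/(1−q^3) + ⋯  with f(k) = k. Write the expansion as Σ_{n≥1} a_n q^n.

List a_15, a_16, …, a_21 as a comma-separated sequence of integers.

24, 31, 18, 39, 20, 42, 32

d|15:{15,5,3,1}  Σf=15+5+3+1=24
n=16: 16·1 8·2 4·4 2·8 1·16  f→[16+8+4+2+1]=31
d|17:{17,1}  Σf=17+1=18
d|18:{18,9,6,3,2,1}  Σf=18+9+6+3+2+1=39
n=19: 1·19 19·1  f→[1+19]=20
d|20:{20,10,5,4,2,1}  Σf=20+10+5+4+2+1=42
[q^21] f(21)=21,f(7)=7,f(3)=3,f(1)=1 ⇒ 32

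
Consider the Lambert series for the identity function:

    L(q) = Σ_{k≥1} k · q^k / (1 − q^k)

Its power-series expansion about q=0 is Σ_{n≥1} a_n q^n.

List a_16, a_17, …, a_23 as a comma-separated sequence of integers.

31, 18, 39, 20, 42, 32, 36, 24

d|16:{16,8,4,2,1}  Σf=16+8+4+2+1=31
q^17  k|17↦f(k): 1:1 17:17  a_17=18
n=18: 18·1 9·2 6·3 3·6 2·9 1·18  f→[18+9+6+3+2+1]=39
q^19  k|19↦f(k): 19:19 1:1  a_19=20
n=20: 1·20 2·10 4·5 5·4 10·2 20·1  f→[1+2+4+5+10+20]=42
n=21: 21·1 7·3 3·7 1·21  f→[21+7+3+1]=32
[q^22] f(1)=1,f(2)=2,f(11)=11,f(22)=22 ⇒ 36
n=23: 23·1 1·23  f→[23+1]=24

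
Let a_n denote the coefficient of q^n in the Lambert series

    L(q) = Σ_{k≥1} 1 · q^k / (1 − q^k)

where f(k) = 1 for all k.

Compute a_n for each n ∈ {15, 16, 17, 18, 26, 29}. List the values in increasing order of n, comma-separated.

4, 5, 2, 6, 4, 2

q^15  k|15↦f(k): 1:1 3:1 5:1 15:1  a_15=4
n=16: 1·16 2·8 4·4 8·2 16·1  f→[1+1+1+1+1]=5
[q^17] f(1)=1,f(17)=1 ⇒ 2
n=18: 1·18 2·9 3·6 6·3 9·2 18·1  f→[1+1+1+1+1+1]=6
q^26  k|26↦f(k): 1:1 2:1 13:1 26:1  a_26=4
d|29:{1,29}  Σf=1+1=2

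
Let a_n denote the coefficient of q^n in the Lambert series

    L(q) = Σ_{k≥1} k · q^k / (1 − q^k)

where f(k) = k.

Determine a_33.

[q^33] f(1)=1,f(3)=3,f(11)=11,f(33)=33 ⇒ 48

a_33 = 48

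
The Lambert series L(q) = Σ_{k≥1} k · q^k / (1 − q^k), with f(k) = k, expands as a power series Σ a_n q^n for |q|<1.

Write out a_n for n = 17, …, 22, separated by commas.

d|17:{1,17}  Σf=1+17=18
q^18  k|18↦f(k): 18:18 9:9 6:6 3:3 2:2 1:1  a_18=39
q^19  k|19↦f(k): 19:19 1:1  a_19=20
[q^20] f(20)=20,f(10)=10,f(5)=5,f(4)=4,f(2)=2,f(1)=1 ⇒ 42
q^21  k|21↦f(k): 1:1 3:3 7:7 21:21  a_21=32
q^22  k|22↦f(k): 1:1 2:2 11:11 22:22  a_22=36

18, 39, 20, 42, 32, 36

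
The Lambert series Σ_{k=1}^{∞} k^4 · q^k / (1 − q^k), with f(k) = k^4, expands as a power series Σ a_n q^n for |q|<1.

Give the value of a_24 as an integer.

d|24:{24,12,8,6,4,3,2,1}  Σf=331776+20736+4096+1296+256+81+16+1=358258

a_24 = 358258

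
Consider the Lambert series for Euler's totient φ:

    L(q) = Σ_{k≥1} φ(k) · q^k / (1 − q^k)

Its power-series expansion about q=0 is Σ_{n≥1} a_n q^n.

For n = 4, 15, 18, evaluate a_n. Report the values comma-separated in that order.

[q^4] φ(1)=1,φ(2)=1,φ(4)=2 ⇒ 4
[q^15] φ(15)=8,φ(5)=4,φ(3)=2,φ(1)=1 ⇒ 15
d|18:{1,2,3,6,9,18}  Σφ=1+1+2+2+6+6=18

4, 15, 18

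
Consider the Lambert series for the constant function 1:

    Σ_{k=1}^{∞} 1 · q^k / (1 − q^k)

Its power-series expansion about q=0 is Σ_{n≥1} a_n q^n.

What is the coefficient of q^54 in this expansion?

a_54 = 8

d|54:{1,2,3,6,9,18,27,54}  Σf=1+1+1+1+1+1+1+1=8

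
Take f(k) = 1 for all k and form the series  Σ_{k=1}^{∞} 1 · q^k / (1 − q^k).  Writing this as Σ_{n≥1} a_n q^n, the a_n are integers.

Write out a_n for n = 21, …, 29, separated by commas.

[q^21] f(21)=1,f(7)=1,f(3)=1,f(1)=1 ⇒ 4
[q^22] f(1)=1,f(2)=1,f(11)=1,f(22)=1 ⇒ 4
n=23: 1·23 23·1  f→[1+1]=2
[q^24] f(24)=1,f(12)=1,f(8)=1,f(6)=1,f(4)=1,f(3)=1,f(2)=1,f(1)=1 ⇒ 8
[q^25] f(1)=1,f(5)=1,f(25)=1 ⇒ 3
d|26:{1,2,13,26}  Σf=1+1+1+1=4
n=27: 27·1 9·3 3·9 1·27  f→[1+1+1+1]=4
q^28  k|28↦f(k): 1:1 2:1 4:1 7:1 14:1 28:1  a_28=6
q^29  k|29↦f(k): 1:1 29:1  a_29=2

4, 4, 2, 8, 3, 4, 4, 6, 2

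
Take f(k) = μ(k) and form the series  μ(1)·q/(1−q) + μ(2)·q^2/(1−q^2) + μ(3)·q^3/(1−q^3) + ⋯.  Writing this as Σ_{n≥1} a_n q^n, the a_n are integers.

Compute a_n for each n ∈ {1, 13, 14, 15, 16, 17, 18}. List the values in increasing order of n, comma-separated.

1, 0, 0, 0, 0, 0, 0

d|1:{1}  Σμ=1=1
[q^13] μ(13)=-1,μ(1)=1 ⇒ 0
q^14  k|14↦μ(k): 1:1 2:-1 7:-1 14:1  a_14=0
d|15:{15,5,3,1}  Σμ=1+(-1)+(-1)+1=0
q^16  k|16↦μ(k): 16:0 8:0 4:0 2:-1 1:1  a_16=0
[q^17] μ(1)=1,μ(17)=-1 ⇒ 0
d|18:{1,2,3,6,9,18}  Σμ=1+(-1)+(-1)+1+0+0=0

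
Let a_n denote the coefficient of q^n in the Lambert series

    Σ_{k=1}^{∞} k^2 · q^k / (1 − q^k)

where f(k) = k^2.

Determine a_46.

a_46 = 2650

q^46  k|46↦f(k): 1:1 2:4 23:529 46:2116  a_46=2650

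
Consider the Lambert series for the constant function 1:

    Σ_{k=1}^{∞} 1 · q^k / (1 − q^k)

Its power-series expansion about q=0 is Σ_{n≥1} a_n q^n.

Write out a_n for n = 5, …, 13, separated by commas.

2, 4, 2, 4, 3, 4, 2, 6, 2

q^5  k|5↦f(k): 5:1 1:1  a_5=2
n=6: 6·1 3·2 2·3 1·6  f→[1+1+1+1]=4
q^7  k|7↦f(k): 7:1 1:1  a_7=2
d|8:{8,4,2,1}  Σf=1+1+1+1=4
[q^9] f(1)=1,f(3)=1,f(9)=1 ⇒ 3
[q^10] f(10)=1,f(5)=1,f(2)=1,f(1)=1 ⇒ 4
q^11  k|11↦f(k): 1:1 11:1  a_11=2
d|12:{1,2,3,4,6,12}  Σf=1+1+1+1+1+1=6
n=13: 13·1 1·13  f→[1+1]=2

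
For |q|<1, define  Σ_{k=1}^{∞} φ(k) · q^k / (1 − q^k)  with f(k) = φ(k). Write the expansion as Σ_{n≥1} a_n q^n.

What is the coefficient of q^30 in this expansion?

[q^30] φ(1)=1,φ(2)=1,φ(3)=2,φ(5)=4,φ(6)=2,φ(10)=4,φ(15)=8,φ(30)=8 ⇒ 30

a_30 = 30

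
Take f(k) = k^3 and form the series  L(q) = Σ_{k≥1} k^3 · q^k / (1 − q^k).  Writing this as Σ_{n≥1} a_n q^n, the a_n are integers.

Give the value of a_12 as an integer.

a_12 = 2044

[q^12] f(1)=1,f(2)=8,f(3)=27,f(4)=64,f(6)=216,f(12)=1728 ⇒ 2044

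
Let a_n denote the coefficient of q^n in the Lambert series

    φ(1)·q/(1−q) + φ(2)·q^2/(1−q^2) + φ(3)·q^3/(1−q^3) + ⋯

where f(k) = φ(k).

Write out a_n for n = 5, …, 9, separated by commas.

[q^5] φ(5)=4,φ(1)=1 ⇒ 5
d|6:{6,3,2,1}  Σφ=2+2+1+1=6
q^7  k|7↦φ(k): 1:1 7:6  a_7=7
n=8: 1·8 2·4 4·2 8·1  φ→[1+1+2+4]=8
n=9: 1·9 3·3 9·1  φ→[1+2+6]=9

5, 6, 7, 8, 9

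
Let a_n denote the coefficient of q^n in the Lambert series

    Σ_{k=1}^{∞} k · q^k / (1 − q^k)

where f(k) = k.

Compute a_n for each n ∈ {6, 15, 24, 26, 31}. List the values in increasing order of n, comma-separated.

12, 24, 60, 42, 32

n=6: 1·6 2·3 3·2 6·1  f→[1+2+3+6]=12
d|15:{1,3,5,15}  Σf=1+3+5+15=24
n=24: 1·24 2·12 3·8 4·6 6·4 8·3 12·2 24·1  f→[1+2+3+4+6+8+12+24]=60
d|26:{26,13,2,1}  Σf=26+13+2+1=42
n=31: 31·1 1·31  f→[31+1]=32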